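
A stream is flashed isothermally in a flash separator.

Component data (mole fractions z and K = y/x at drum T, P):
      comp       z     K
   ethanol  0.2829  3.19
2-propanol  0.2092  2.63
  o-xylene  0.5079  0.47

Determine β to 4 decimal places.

Material balance + equilibrium reduce to Σ zᵢ(Kᵢ−1)/(1+β(Kᵢ−1)) = 0.
Feasibility: ΣzᵢKᵢ = 1.6914, Σzᵢ/Kᵢ = 1.2489 — both > 1, two phases present.
Newton–Raphson from β = 0.5:
  β = 0.5000: g = 0.11736, g' = -0.7420 → β = 0.6582
  β = 0.6582: g = 0.00488, g' = -0.6935 → β = 0.6652
Converged at β = 0.6652.

β = 0.6652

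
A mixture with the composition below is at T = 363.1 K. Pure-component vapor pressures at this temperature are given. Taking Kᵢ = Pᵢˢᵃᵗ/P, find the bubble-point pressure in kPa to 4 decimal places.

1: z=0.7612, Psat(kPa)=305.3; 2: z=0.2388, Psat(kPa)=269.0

At the bubble point ψ → 0, so ΣzᵢKᵢ = 1 with Kᵢ = Pᵢˢᵃᵗ/P ⇒ P = ΣzᵢPᵢˢᵃᵗ.
P = 0.7612·305.3 + 0.2388·269.0 = 296.6316 kPa

Pbub = 296.6316 kPa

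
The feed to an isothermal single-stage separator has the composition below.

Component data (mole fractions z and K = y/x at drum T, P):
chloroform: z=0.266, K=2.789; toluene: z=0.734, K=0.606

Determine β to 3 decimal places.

β = 0.265

Let β = V/F and solve Σ zᵢ(Kᵢ−1)/(1+β(Kᵢ−1)) = 0.
Feasibility: ΣzᵢKᵢ = 1.187, Σzᵢ/Kᵢ = 1.307 — both > 1, two phases present.
Binary case is linear: z₁(K₁−1)(1+β(K₂−1)) + z₂(K₂−1)(1+β(K₁−1)) = 0
⇒ β = [z₁(K₁−1)+z₂(K₂−1)] / [−(K₁−1)(K₂−1)] = 0.1867/0.7049 = 0.265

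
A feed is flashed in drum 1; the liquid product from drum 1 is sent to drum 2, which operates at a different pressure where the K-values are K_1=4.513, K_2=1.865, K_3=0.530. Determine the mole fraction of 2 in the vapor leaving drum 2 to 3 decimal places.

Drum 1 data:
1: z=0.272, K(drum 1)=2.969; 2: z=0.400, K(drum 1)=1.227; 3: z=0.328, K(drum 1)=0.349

Drum 1:
Material balance + equilibrium reduce to Σ zᵢ(Kᵢ−1)/(1+ψ₁(Kᵢ−1)) = 0.
Feasibility: ΣzᵢKᵢ = 1.413, Σzᵢ/Kᵢ = 1.357 — both > 1, two phases present.
Newton–Raphson from ψ₁ = 0.69:
  ψ₁ = 0.690: g = -0.0821, g' = -0.663 → ψ₁ = 0.566
  ψ₁ = 0.566: g = -0.0045, g' = -0.601 → ψ₁ = 0.559
Converged at ψ₁ = 0.559.
Drum-1 compositions:
  1: x = 0.130, y = 0.385
  2: x = 0.355, y = 0.436
  3: x = 0.516, y = 0.180
Drum-2 feed = drum-1 liquid: z₂ = (0.1295, 0.3550, 0.5155).
Drum 2:
Rachford–Rice: g(ψ₂) = Σ zᵢ(Kᵢ−1)/(1+ψ₂(Kᵢ−1)) = 0.
Check two-phase: ΣzᵢKᵢ = 1.520 > 1 and Σzᵢ/Kᵢ = 1.192 > 1, so g(0) = 0.520 > 0 and g(1) = -0.192 < 0.
Iterate (Newton) starting at ψ₂ = 0.5:
  ψ₂ = 0.500: g = 0.0627, g' = -0.534 → ψ₂ = 0.617
  ψ₂ = 0.617: g = 0.0024, g' = -0.498 → ψ₂ = 0.622
Converged at ψ₂ = 0.622.
  1: x = 0.041, y = 0.183
  2: x = 0.231, y = 0.430
  3: x = 0.729, y = 0.386

y_2 (drum 2) = 0.430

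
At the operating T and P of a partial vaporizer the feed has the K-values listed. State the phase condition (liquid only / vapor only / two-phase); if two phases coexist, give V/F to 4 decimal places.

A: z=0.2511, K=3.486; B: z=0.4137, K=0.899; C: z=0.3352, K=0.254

two-phase, V/F = 0.2907

ΣzᵢKᵢ = 1.3324; Σzᵢ/Kᵢ = 1.8519.
Both exceed 1, so a two-phase solution exists.
Newton–Raphson from ψ = 0.41:
  ψ = 0.4100: g = -0.09469, g' = -0.7723 → ψ = 0.2874
  ψ = 0.2874: g = 0.00276, g' = -0.8347 → ψ = 0.2907
Converged at ψ = 0.2907.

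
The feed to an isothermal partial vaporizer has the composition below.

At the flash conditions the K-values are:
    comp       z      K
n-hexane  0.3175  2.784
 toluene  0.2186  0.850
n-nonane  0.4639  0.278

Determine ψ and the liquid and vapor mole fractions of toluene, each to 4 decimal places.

Let ψ = V/F and solve Σ zᵢ(Kᵢ−1)/(1+ψ(Kᵢ−1)) = 0.
g(0) = ΣzᵢKᵢ − 1 = 0.1987 and g(1) = 1 − Σzᵢ/Kᵢ = -1.0399, so a root lies in (0, 1).
Newton iteration, ψ⁰ = 0.5:
  ψ = 0.5000: g = -0.26023, g' = -0.8803 → ψ = 0.2044
  ψ = 0.2044: g = -0.01166, g' = -0.8807 → ψ = 0.1911
  ψ = 0.1911: g = 0.00008, g' = -0.8926 → ψ = 0.1912
Converged at ψ = 0.1912.
Compositions from xᵢ = zᵢ/(1+ψ(Kᵢ−1)), yᵢ = Kᵢxᵢ:
  n-hexane: x = 0.2367, y = 0.6591
  toluene: x = 0.2251, y = 0.1913
  n-nonane: x = 0.5382, y = 0.1496

ψ = 0.1912, x_toluene = 0.2251, y_toluene = 0.1913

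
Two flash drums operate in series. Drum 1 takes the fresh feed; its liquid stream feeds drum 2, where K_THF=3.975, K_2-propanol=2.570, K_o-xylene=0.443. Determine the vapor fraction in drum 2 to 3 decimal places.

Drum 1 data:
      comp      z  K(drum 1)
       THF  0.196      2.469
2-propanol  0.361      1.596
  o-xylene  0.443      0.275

Drum 1:
Let ψ₁ = V/F and solve Σ zᵢ(Kᵢ−1)/(1+ψ₁(Kᵢ−1)) = 0.
Check two-phase: ΣzᵢKᵢ = 1.182 > 1 and Σzᵢ/Kᵢ = 1.916 > 1, so g(0) = 0.182 > 0 and g(1) = -0.916 < 0.
Newton iteration, ψ₁⁰ = 0.5:
  ψ₁ = 0.500: g = -0.1720, g' = -0.790 → ψ₁ = 0.282
  ψ₁ = 0.282: g = -0.0160, g' = -0.673 → ψ₁ = 0.258
Converged at ψ₁ = 0.258.
Drum-1 compositions:
  THF: x = 0.142, y = 0.351
  2-propanol: x = 0.313, y = 0.499
  o-xylene: x = 0.545, y = 0.150
Drum-2 feed = drum-1 liquid: z₂ = (0.1421, 0.3128, 0.5451).
Drum 2:
Rachford–Rice: g(ψ₂) = Σ zᵢ(Kᵢ−1)/(1+ψ₂(Kᵢ−1)) = 0.
Check two-phase: ΣzᵢKᵢ = 1.610 > 1 and Σzᵢ/Kᵢ = 1.388 > 1, so g(0) = 0.610 > 0 and g(1) = -0.388 < 0.
Newton–Raphson from ψ₂ = 0.5:
  ψ₂ = 0.500: g = 0.0243, g' = -0.770 → ψ₂ = 0.532
Converged at ψ₂ = 0.532.
  THF: x = 0.055, y = 0.219
  2-propanol: x = 0.170, y = 0.438
  o-xylene: x = 0.774, y = 0.343

V/F (drum 2) = 0.532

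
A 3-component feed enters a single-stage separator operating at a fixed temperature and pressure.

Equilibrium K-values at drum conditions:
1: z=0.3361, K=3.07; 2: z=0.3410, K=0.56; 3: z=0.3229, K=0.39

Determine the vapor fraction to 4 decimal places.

Let ψ = V/F and solve Σ zᵢ(Kᵢ−1)/(1+ψ(Kᵢ−1)) = 0.
Check two-phase: ΣzᵢKᵢ = 1.3487 > 1 and Σzᵢ/Kᵢ = 1.5464 > 1, so g(0) = 0.3487 > 0 and g(1) = -0.5464 < 0.
Newton–Raphson from ψ = 0.31:
  ψ = 0.3100: g = 0.00714, g' = -0.8056 → ψ = 0.3189
Converged at ψ = 0.3189.

ψ = 0.3189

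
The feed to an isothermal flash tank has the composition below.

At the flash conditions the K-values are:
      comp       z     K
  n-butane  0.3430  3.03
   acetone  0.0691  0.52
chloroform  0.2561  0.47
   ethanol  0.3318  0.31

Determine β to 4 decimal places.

β = 0.2408

Let β = V/F and solve Σ zᵢ(Kᵢ−1)/(1+β(Kᵢ−1)) = 0.
g(0) = ΣzᵢKᵢ − 1 = 0.2984 and g(1) = 1 − Σzᵢ/Kᵢ = -0.8613, so a root lies in (0, 1).
Newton iteration, β⁰ = 0.5:
  β = 0.5000: g = -0.23229, g' = -0.8771 → β = 0.2352
  β = 0.2352: g = 0.00558, g' = -0.9868 → β = 0.2408
Converged at β = 0.2408.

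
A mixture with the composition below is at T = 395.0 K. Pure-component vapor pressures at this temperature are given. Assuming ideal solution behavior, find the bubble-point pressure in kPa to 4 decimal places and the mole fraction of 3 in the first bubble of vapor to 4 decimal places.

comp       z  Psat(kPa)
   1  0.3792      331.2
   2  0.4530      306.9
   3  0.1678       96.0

At the bubble point ψ → 0, so ΣzᵢKᵢ = 1 with Kᵢ = Pᵢˢᵃᵗ/P ⇒ P = ΣzᵢPᵢˢᵃᵗ.
P = 0.3792·331.2 + 0.4530·306.9 + 0.1678·96.0 = 280.7255 kPa
yᵢ = zᵢPᵢˢᵃᵗ/P ⇒ y_3 = 0.1678·96.0/280.7255 = 0.0574

Pbub = 280.7255 kPa, y_3 = 0.0574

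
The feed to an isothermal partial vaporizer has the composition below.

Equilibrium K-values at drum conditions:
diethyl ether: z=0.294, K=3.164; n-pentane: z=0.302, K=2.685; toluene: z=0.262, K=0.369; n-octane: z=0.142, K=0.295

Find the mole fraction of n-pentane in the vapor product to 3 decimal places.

y_n-pentane = 0.374

Let ψ = V/F and solve Σ zᵢ(Kᵢ−1)/(1+ψ(Kᵢ−1)) = 0.
Feasibility: ΣzᵢKᵢ = 1.880, Σzᵢ/Kᵢ = 1.397 — both > 1, two phases present.
Iterate (Newton) starting at ψ = 0.5:
  ψ = 0.500: g = 0.1856, g' = -0.961 → ψ = 0.693
Converged at ψ = 0.693.
Compositions from xᵢ = zᵢ/(1+ψ(Kᵢ−1)), yᵢ = Kᵢxᵢ:
  diethyl ether: x = 0.118, y = 0.372
  n-pentane: x = 0.139, y = 0.374
  toluene: x = 0.465, y = 0.172
  n-octane: x = 0.278, y = 0.082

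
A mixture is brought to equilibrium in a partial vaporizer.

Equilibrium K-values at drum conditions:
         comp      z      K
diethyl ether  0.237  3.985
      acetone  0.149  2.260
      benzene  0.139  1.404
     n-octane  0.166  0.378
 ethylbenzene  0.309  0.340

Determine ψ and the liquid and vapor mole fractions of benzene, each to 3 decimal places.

Iterate (Newton) starting at ψ = 0.5:
  ψ = 0.500: g = -0.0085, g' = -0.880 → ψ = 0.490
Converged at ψ = 0.490.
Compositions from xᵢ = zᵢ/(1+ψ(Kᵢ−1)), yᵢ = Kᵢxᵢ:
  diethyl ether: x = 0.096, y = 0.383
  acetone: x = 0.092, y = 0.208
  benzene: x = 0.116, y = 0.163
  n-octane: x = 0.239, y = 0.090
  ethylbenzene: x = 0.457, y = 0.155

ψ = 0.490, x_benzene = 0.116, y_benzene = 0.163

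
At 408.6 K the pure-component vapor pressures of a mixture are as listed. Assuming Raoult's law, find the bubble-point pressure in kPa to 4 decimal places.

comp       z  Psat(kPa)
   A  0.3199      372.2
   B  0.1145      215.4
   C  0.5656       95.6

At the bubble point ψ → 0, so ΣzᵢKᵢ = 1 with Kᵢ = Pᵢˢᵃᵗ/P ⇒ P = ΣzᵢPᵢˢᵃᵗ.
P = 0.3199·372.2 + 0.1145·215.4 + 0.5656·95.6 = 197.8014 kPa

Pbub = 197.8014 kPa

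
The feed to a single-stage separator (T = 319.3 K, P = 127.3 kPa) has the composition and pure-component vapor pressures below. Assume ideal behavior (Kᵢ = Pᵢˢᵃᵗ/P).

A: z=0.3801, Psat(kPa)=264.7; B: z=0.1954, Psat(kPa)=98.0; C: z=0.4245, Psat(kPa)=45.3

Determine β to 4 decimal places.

β = 0.1569

Raoult's law: Kᵢ = Pᵢˢᵃᵗ/P = Pᵢˢᵃᵗ/127.3.
  K_A = 264.7/127.3 = 2.079340, K_B = 98.0/127.3 = 0.769835, K_C = 45.3/127.3 = 0.355852
Newton iteration, β⁰ = 0.54:
  β = 0.5400: g = -0.21145, g' = -0.6044 → β = 0.1901
  β = 0.1901: g = -0.01823, g' = -0.5449 → β = 0.1567
  β = 0.1567: g = 0.00013, g' = -0.5530 → β = 0.1569
Converged at β = 0.1569.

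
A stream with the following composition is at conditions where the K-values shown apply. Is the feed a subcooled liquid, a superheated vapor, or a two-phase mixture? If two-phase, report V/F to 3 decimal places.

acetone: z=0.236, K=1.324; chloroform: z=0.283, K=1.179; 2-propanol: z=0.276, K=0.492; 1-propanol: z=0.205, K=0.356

subcooled liquid

ΣzᵢKᵢ = 0.855; Σzᵢ/Kᵢ = 1.555.
Since ΣzᵢKᵢ < 1 the mixture is below its bubble point — single liquid phase.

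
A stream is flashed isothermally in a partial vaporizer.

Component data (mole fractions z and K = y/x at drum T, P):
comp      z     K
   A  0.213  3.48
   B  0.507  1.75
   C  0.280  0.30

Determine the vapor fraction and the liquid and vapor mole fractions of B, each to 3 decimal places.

Material balance + equilibrium reduce to Σ zᵢ(Kᵢ−1)/(1+ψ(Kᵢ−1)) = 0.
Check two-phase: ΣzᵢKᵢ = 1.712 > 1 and Σzᵢ/Kᵢ = 1.284 > 1, so g(0) = 0.712 > 0 and g(1) = -0.284 < 0.
Newton iteration, ψ⁰ = 0.5:
  ψ = 0.500: g = 0.2108, g' = -0.737 → ψ = 0.786
  ψ = 0.786: g = -0.0176, g' = -0.942 → ψ = 0.768
  ψ = 0.768: g = -0.0003, g' = -0.911 → ψ = 0.767
Converged at ψ = 0.767.
Compositions from xᵢ = zᵢ/(1+ψ(Kᵢ−1)), yᵢ = Kᵢxᵢ:
  A: x = 0.073, y = 0.255
  B: x = 0.322, y = 0.563
  C: x = 0.605, y = 0.181

ψ = 0.767, x_B = 0.322, y_B = 0.563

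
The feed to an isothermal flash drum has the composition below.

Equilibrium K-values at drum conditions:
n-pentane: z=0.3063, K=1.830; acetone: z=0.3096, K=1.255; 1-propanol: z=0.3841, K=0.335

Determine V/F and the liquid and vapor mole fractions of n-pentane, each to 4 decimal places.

V/F = 0.1963, x_n-pentane = 0.2634, y_n-pentane = 0.4820

Iterate (Newton) starting at V/F = 0.42:
  V/F = 0.4200: g = -0.09459, g' = -0.4595 → V/F = 0.2141
  V/F = 0.2141: g = -0.00711, g' = -0.4012 → V/F = 0.1964
  V/F = 0.1964: g = -0.00002, g' = -0.3990 → V/F = 0.1963
Converged at V/F = 0.1963.
Compositions from xᵢ = zᵢ/(1+V/F(Kᵢ−1)), yᵢ = Kᵢxᵢ:
  n-pentane: x = 0.2634, y = 0.4820
  acetone: x = 0.2948, y = 0.3700
  1-propanol: x = 0.4418, y = 0.1480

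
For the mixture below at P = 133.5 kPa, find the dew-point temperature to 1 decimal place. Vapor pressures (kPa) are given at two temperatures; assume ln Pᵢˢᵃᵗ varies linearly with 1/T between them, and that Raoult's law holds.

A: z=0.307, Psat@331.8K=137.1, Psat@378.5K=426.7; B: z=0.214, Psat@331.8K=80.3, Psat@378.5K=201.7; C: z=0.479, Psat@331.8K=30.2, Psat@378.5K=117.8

Dew-point temperature: Σzᵢ·P/Pᵢˢᵃᵗ(T) = 1. Interpolate ln Pᵢˢᵃᵗ = aᵢ + bᵢ/T.
  T = 331.8 K: ΣzᵢP/Pᵢˢᵃᵗ = 2.7722
  T = 378.5 K: ΣzᵢP/Pᵢˢᵃᵗ = 0.7805
  T = 355.1 K: ΣzᵢP/Pᵢˢᵃᵗ = 1.4081
  T = 366.8 K: ΣzᵢP/Pᵢˢᵃᵗ = 1.0377
  T = 372.6 K: ΣzᵢP/Pᵢˢᵃᵗ = 0.8989
  T = 369.7 K: ΣzᵢP/Pᵢˢᵃᵗ = 0.9652
Interpolating between 366.8 K and 369.7 K gives T ≈ 368.3 K.

T = 368.3 K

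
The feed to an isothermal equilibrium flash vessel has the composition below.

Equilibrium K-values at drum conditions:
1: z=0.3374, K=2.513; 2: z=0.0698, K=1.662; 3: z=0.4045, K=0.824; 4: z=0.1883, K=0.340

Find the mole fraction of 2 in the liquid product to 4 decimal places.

Material balance + equilibrium reduce to Σ zᵢ(Kᵢ−1)/(1+ψ(Kᵢ−1)) = 0.
g(0) = ΣzᵢKᵢ − 1 = 0.3612 and g(1) = 1 − Σzᵢ/Kᵢ = -0.2210, so a root lies in (0, 1).
Newton–Raphson from ψ = 0.55:
  ψ = 0.5500: g = 0.03858, g' = -0.4640 → ψ = 0.6331
  ψ = 0.6331: g = -0.00032, g' = -0.4746 → ψ = 0.6325
Converged at ψ = 0.6325.
Compositions from xᵢ = zᵢ/(1+ψ(Kᵢ−1)), yᵢ = Kᵢxᵢ:
  1: x = 0.1724, y = 0.4333
  2: x = 0.0492, y = 0.0818
  3: x = 0.4552, y = 0.3751
  4: x = 0.3232, y = 0.1099

x_2 = 0.0492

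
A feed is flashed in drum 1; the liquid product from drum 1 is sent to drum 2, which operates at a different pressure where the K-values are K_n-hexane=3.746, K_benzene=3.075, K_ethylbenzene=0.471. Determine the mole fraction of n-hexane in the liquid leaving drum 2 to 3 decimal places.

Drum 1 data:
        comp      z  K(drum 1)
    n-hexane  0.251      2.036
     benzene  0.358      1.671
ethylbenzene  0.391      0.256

Drum 1:
Newton–Raphson from ψ₁ = 0.5:
  ψ₁ = 0.500: g = -0.1121, g' = -0.756 → ψ₁ = 0.352
  ψ₁ = 0.352: g = -0.0091, g' = -0.647 → ψ₁ = 0.338
Converged at ψ₁ = 0.338.
Drum-1 compositions:
  n-hexane: x = 0.186, y = 0.379
  benzene: x = 0.292, y = 0.488
  ethylbenzene: x = 0.522, y = 0.134
Drum-2 feed = drum-1 liquid: z₂ = (0.1860, 0.2919, 0.5222).
Drum 2:
Let ψ₂ = V/F and solve Σ zᵢ(Kᵢ−1)/(1+ψ₂(Kᵢ−1)) = 0.
g(0) = ΣzᵢKᵢ − 1 = 0.840 and g(1) = 1 − Σzᵢ/Kᵢ = -0.253, so a root lies in (0, 1).
Newton–Raphson from ψ₂ = 0.45:
  ψ₂ = 0.450: g = 0.1791, g' = -0.868 → ψ₂ = 0.656
  ψ₂ = 0.656: g = 0.0156, g' = -0.747 → ψ₂ = 0.677
Converged at ψ₂ = 0.677.
  n-hexane: x = 0.065, y = 0.244
  benzene: x = 0.121, y = 0.373
  ethylbenzene: x = 0.814, y = 0.383

x_n-hexane (drum 2) = 0.065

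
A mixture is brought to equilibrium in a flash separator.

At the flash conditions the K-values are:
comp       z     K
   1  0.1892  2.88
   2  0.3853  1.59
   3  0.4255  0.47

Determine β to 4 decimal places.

Rachford–Rice: g(β) = Σ zᵢ(Kᵢ−1)/(1+β(Kᵢ−1)) = 0.
Check two-phase: ΣzᵢKᵢ = 1.3575 > 1 and Σzᵢ/Kᵢ = 1.2133 > 1, so g(0) = 0.3575 > 0 and g(1) = -0.2133 < 0.
Newton iteration, β⁰ = 0.49:
  β = 0.4900: g = 0.05686, g' = -0.4800 → β = 0.6085
  β = 0.6085: g = 0.00033, g' = -0.4785 → β = 0.6092
Converged at β = 0.6092.

β = 0.6092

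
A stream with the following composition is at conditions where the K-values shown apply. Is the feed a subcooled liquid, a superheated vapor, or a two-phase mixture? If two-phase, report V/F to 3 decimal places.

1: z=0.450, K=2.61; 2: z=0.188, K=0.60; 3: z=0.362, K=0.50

two-phase, V/F = 0.620

ΣzᵢKᵢ = 1.468; Σzᵢ/Kᵢ = 1.210.
Both exceed 1, so a two-phase solution exists.
Material balance + equilibrium reduce to Σ zᵢ(Kᵢ−1)/(1+ψ(Kᵢ−1)) = 0.
Iterate (Newton) starting at ψ = 0.5:
  ψ = 0.500: g = 0.0661, g' = -0.566 → ψ = 0.617
  ψ = 0.617: g = 0.0020, g' = -0.536 → ψ = 0.620
Converged at ψ = 0.620.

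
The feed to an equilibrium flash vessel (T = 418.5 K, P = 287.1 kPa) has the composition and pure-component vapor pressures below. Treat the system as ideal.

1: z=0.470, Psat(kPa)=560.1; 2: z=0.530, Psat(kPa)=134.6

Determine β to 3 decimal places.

Raoult's law: Kᵢ = Pᵢˢᵃᵗ/P = Pᵢˢᵃᵗ/287.1.
  K_1 = 560.1/287.1 = 1.95089, K_2 = 134.6/287.1 = 0.46883
Material balance + equilibrium reduce to Σ zᵢ(Kᵢ−1)/(1+β(Kᵢ−1)) = 0.
g(0) = ΣzᵢKᵢ − 1 = 0.165 and g(1) = 1 − Σzᵢ/Kᵢ = -0.371, so a root lies in (0, 1).
Binary case is linear: z₁(K₁−1)(1+β(K₂−1)) + z₂(K₂−1)(1+β(K₁−1)) = 0
⇒ β = [z₁(K₁−1)+z₂(K₂−1)] / [−(K₁−1)(K₂−1)] = 0.1654/0.5051 = 0.327

β = 0.327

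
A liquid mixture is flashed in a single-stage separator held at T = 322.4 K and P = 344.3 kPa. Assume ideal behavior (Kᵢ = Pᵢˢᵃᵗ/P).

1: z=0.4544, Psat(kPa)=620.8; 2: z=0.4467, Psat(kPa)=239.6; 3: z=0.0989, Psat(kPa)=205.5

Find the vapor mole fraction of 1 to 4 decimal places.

y_1 = 0.5178

Raoult's law: Kᵢ = Pᵢˢᵃᵗ/P = Pᵢˢᵃᵗ/344.3.
  K_1 = 620.8/344.3 = 1.803079, K_2 = 239.6/344.3 = 0.695905, K_3 = 205.5/344.3 = 0.596863
Rachford–Rice: g(β) = Σ zᵢ(Kᵢ−1)/(1+β(Kᵢ−1)) = 0.
Feasibility: ΣzᵢKᵢ = 1.1892, Σzᵢ/Kᵢ = 1.0596 — both > 1, two phases present.
Newton–Raphson from β = 0.5:
  β = 0.5000: g = 0.05024, g' = -0.2319 → β = 0.7167
  β = 0.7167: g = 0.00185, g' = -0.2174 → β = 0.7252
Converged at β = 0.7252.
Compositions from xᵢ = zᵢ/(1+β(Kᵢ−1)), yᵢ = Kᵢxᵢ:
  1: x = 0.2872, y = 0.5178
  2: x = 0.5731, y = 0.3988
  3: x = 0.1398, y = 0.0834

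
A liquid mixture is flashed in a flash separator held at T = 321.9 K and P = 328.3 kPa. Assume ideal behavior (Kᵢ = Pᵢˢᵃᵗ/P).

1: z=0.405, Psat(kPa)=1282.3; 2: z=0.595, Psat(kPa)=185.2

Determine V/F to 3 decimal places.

V/F = 0.724

Raoult's law: Kᵢ = Pᵢˢᵃᵗ/P = Pᵢˢᵃᵗ/328.3.
  K_1 = 1282.3/328.3 = 3.90588, K_2 = 185.2/328.3 = 0.56412
Material balance + equilibrium reduce to Σ zᵢ(Kᵢ−1)/(1+V/F(Kᵢ−1)) = 0.
Check two-phase: ΣzᵢKᵢ = 1.918 > 1 and Σzᵢ/Kᵢ = 1.158 > 1, so g(0) = 0.918 > 0 and g(1) = -0.158 < 0.
Binary case is linear: z₁(K₁−1)(1+V/F(K₂−1)) + z₂(K₂−1)(1+V/F(K₁−1)) = 0
⇒ V/F = [z₁(K₁−1)+z₂(K₂−1)] / [−(K₁−1)(K₂−1)] = 0.9175/1.2666 = 0.724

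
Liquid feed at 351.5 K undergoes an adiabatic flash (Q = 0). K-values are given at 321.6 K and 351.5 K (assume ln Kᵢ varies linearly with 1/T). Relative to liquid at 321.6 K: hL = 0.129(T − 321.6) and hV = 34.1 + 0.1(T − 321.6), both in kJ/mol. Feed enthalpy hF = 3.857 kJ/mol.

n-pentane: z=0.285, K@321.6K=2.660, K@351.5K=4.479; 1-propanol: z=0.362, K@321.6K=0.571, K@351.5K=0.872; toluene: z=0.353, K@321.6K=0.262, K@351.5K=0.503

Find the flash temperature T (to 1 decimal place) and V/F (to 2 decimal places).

T = 324.1 K, V/F = 0.10

Adiabatic flash: solve Rachford–Rice at each trial T, then check hF = ψ·hV(T) + (1−ψ)·hL(T).
  T = 321.6 K: K = (2.660, 0.571, 0.262), RR gives ψ = 0.058, H_out = 1.982 kJ/mol
  T = 351.5 K: K = (4.479, 0.872, 0.503), RR gives ψ = 0.639, H_out = 25.098 kJ/mol
  T = 336.6 K: K = (3.495, 0.713, 0.369), RR gives ψ = 0.322, H_out = 12.777 kJ/mol
  T = 329.1 K: K = (3.059, 0.640, 0.312), RR gives ψ = 0.193, H_out = 7.492 kJ/mol
  T = 325.4 K: K = (2.857, 0.605, 0.287), RR gives ψ = 0.128, H_out = 4.839 kJ/mol
  T = 323.5 K: K = (2.757, 0.588, 0.274), RR gives ψ = 0.094, H_out = 3.433 kJ/mol
Linear interpolation between T = 323.5 (H_out = 3.433) and T = 325.4 (H_out = 4.839) on hF = 3.857 gives T ≈ 324.1 K, at which ψ = 0.10.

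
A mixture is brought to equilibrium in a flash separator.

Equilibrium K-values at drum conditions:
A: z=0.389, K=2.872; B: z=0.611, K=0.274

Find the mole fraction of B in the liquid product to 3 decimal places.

Material balance + equilibrium reduce to Σ zᵢ(Kᵢ−1)/(1+ψ(Kᵢ−1)) = 0.
Check two-phase: ΣzᵢKᵢ = 1.285 > 1 and Σzᵢ/Kᵢ = 2.365 > 1, so g(0) = 0.285 > 0 and g(1) = -1.365 < 0.
Binary case is linear: z₁(K₁−1)(1+ψ(K₂−1)) + z₂(K₂−1)(1+ψ(K₁−1)) = 0
⇒ ψ = [z₁(K₁−1)+z₂(K₂−1)] / [−(K₁−1)(K₂−1)] = 0.2846/1.3591 = 0.209
Compositions from xᵢ = zᵢ/(1+ψ(Kᵢ−1)), yᵢ = Kᵢxᵢ:
  A: x = 0.279, y = 0.803
  B: x = 0.721, y = 0.197

x_B = 0.721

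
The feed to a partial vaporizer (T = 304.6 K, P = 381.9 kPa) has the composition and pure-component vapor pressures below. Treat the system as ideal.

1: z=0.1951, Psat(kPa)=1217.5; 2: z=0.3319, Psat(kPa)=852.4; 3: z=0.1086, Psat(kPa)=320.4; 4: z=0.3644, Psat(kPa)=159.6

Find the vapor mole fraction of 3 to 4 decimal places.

y_3 = 0.1030

Raoult's law: Kᵢ = Pᵢˢᵃᵗ/P = Pᵢˢᵃᵗ/381.9.
  K_1 = 1217.5/381.9 = 3.188007, K_2 = 852.4/381.9 = 2.231998, K_3 = 320.4/381.9 = 0.838963, K_4 = 159.6/381.9 = 0.417910
Rachford–Rice: g(V/F) = Σ zᵢ(Kᵢ−1)/(1+V/F(Kᵢ−1)) = 0.
g(0) = ΣzᵢKᵢ − 1 = 0.6062 and g(1) = 1 − Σzᵢ/Kᵢ = -0.2113, so a root lies in (0, 1).
Newton–Raphson from V/F = 0.5:
  V/F = 0.5000: g = 0.13868, g' = -0.6549 → V/F = 0.7118
  V/F = 0.7118: g = 0.00288, g' = -0.6493 → V/F = 0.7162
Converged at V/F = 0.7162.
Compositions from xᵢ = zᵢ/(1+V/F(Kᵢ−1)), yᵢ = Kᵢxᵢ:
  1: x = 0.0760, y = 0.2423
  2: x = 0.1763, y = 0.3936
  3: x = 0.1228, y = 0.1030
  4: x = 0.6249, y = 0.2612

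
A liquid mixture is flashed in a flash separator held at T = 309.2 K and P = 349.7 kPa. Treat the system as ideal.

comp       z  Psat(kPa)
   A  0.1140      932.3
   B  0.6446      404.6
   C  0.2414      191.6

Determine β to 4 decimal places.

β = 0.8018

Raoult's law: Kᵢ = Pᵢˢᵃᵗ/P = Pᵢˢᵃᵗ/349.7.
  K_A = 932.3/349.7 = 2.665999, K_B = 404.6/349.7 = 1.156992, K_C = 191.6/349.7 = 0.547898
Let β = V/F and solve Σ zᵢ(Kᵢ−1)/(1+β(Kᵢ−1)) = 0.
Check two-phase: ΣzᵢKᵢ = 1.1820 > 1 and Σzᵢ/Kᵢ = 1.0405 > 1, so g(0) = 0.1820 > 0 and g(1) = -0.0405 < 0.
Iterate (Newton) starting at β = 0.5:
  β = 0.5000: g = 0.05643, g' = -0.1902 → β = 0.7967
  β = 0.7967: g = 0.00098, g' = -0.1915 → β = 0.8018
Converged at β = 0.8018.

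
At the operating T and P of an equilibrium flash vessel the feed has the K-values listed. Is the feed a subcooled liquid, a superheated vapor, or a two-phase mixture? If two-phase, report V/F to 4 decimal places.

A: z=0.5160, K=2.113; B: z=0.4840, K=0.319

two-phase, V/F = 0.3228

ΣzᵢKᵢ = 1.2447; Σzᵢ/Kᵢ = 1.7614.
Both exceed 1, so a two-phase solution exists.
Iterate (Newton) starting at ψ = 0.48:
  ψ = 0.4800: g = -0.11534, g' = -0.7670 → ψ = 0.3296
  ψ = 0.3296: g = -0.00484, g' = -0.7153 → ψ = 0.3229
Converged at ψ = 0.3228.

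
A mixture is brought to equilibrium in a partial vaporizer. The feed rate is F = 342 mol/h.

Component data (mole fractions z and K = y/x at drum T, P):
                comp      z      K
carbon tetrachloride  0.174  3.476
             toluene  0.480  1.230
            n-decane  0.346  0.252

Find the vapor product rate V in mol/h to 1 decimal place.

V = 110.9 mol/h

Material balance + equilibrium reduce to Σ zᵢ(Kᵢ−1)/(1+V/F(Kᵢ−1)) = 0.
Check two-phase: ΣzᵢKᵢ = 1.282 > 1 and Σzᵢ/Kᵢ = 1.813 > 1, so g(0) = 0.282 > 0 and g(1) = -0.813 < 0.
Newton iteration, V/F⁰ = 0.51:
  V/F = 0.510: g = -0.1292, g' = -0.735 → V/F = 0.334
  V/F = 0.334: g = -0.0067, g' = -0.685 → V/F = 0.324
Converged at V/F = 0.324.
Then V = V/F·F = 0.3243·342 = 110.9 mol/h and L = F − V = 231.1 mol/h.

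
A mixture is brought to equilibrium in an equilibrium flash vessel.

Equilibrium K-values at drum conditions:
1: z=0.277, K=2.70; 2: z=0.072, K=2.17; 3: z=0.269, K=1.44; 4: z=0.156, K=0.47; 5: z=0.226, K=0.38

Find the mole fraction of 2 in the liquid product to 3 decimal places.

Rachford–Rice: g(V/F) = Σ zᵢ(Kᵢ−1)/(1+V/F(Kᵢ−1)) = 0.
Check two-phase: ΣzᵢKᵢ = 1.451 > 1 and Σzᵢ/Kᵢ = 1.249 > 1, so g(0) = 0.451 > 0 and g(1) = -0.249 < 0.
Iterate (Newton) starting at V/F = 0.5:
  V/F = 0.500: g = 0.0891, g' = -0.572 → V/F = 0.656
  V/F = 0.656: g = -0.0007, g' = -0.592 → V/F = 0.655
Converged at V/F = 0.655.
Compositions from xᵢ = zᵢ/(1+V/F(Kᵢ−1)), yᵢ = Kᵢxᵢ:
  1: x = 0.131, y = 0.354
  2: x = 0.041, y = 0.088
  3: x = 0.209, y = 0.301
  4: x = 0.239, y = 0.112
  5: x = 0.380, y = 0.145

x_2 = 0.041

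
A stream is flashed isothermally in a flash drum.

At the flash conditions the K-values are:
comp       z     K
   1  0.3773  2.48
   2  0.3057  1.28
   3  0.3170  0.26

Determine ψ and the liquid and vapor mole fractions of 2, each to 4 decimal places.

ψ = 0.5320, x_2 = 0.2661, y_2 = 0.3406

Material balance + equilibrium reduce to Σ zᵢ(Kᵢ−1)/(1+ψ(Kᵢ−1)) = 0.
Check two-phase: ΣzᵢKᵢ = 1.4094 > 1 and Σzᵢ/Kᵢ = 1.6102 > 1, so g(0) = 0.4094 > 0 and g(1) = -0.6102 < 0.
Iterate (Newton) starting at ψ = 0.5:
  ψ = 0.5000: g = 0.02366, g' = -0.7288 → ψ = 0.5325
  ψ = 0.5325: g = -0.00032, g' = -0.7494 → ψ = 0.5320
Converged at ψ = 0.5320.
Compositions from xᵢ = zᵢ/(1+ψ(Kᵢ−1)), yᵢ = Kᵢxᵢ:
  1: x = 0.2111, y = 0.5235
  2: x = 0.2661, y = 0.3406
  3: x = 0.5228, y = 0.1359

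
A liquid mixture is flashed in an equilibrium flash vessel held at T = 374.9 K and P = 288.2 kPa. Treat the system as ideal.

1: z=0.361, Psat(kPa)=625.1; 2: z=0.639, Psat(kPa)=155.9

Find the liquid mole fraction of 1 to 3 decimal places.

x_1 = 0.282

Raoult's law: Kᵢ = Pᵢˢᵃᵗ/P = Pᵢˢᵃᵗ/288.2.
  K_1 = 625.1/288.2 = 2.16898, K_2 = 155.9/288.2 = 0.54094
Let ψ = V/F and solve Σ zᵢ(Kᵢ−1)/(1+ψ(Kᵢ−1)) = 0.
Feasibility: ΣzᵢKᵢ = 1.129, Σzᵢ/Kᵢ = 1.348 — both > 1, two phases present.
Binary case is linear: z₁(K₁−1)(1+ψ(K₂−1)) + z₂(K₂−1)(1+ψ(K₁−1)) = 0
⇒ ψ = [z₁(K₁−1)+z₂(K₂−1)] / [−(K₁−1)(K₂−1)] = 0.1287/0.5366 = 0.240
Compositions from xᵢ = zᵢ/(1+ψ(Kᵢ−1)), yᵢ = Kᵢxᵢ:
  1: x = 0.282, y = 0.612
  2: x = 0.718, y = 0.388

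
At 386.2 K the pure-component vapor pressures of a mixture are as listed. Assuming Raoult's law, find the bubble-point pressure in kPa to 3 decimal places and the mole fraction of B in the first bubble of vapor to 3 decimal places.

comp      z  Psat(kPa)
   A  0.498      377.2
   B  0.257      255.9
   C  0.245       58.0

Pbub = 267.822 kPa, y_B = 0.246

At the bubble point ψ → 0, so ΣzᵢKᵢ = 1 with Kᵢ = Pᵢˢᵃᵗ/P ⇒ P = ΣzᵢPᵢˢᵃᵗ.
P = 0.498·377.2 + 0.257·255.9 + 0.245·58.0 = 267.822 kPa
yᵢ = zᵢPᵢˢᵃᵗ/P ⇒ y_B = 0.257·255.9/267.822 = 0.246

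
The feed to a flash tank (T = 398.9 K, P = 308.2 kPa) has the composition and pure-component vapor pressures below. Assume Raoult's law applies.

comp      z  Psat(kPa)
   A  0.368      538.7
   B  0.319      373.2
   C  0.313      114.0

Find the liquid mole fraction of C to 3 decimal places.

x_C = 0.429

Raoult's law: Kᵢ = Pᵢˢᵃᵗ/P = Pᵢˢᵃᵗ/308.2.
  K_A = 538.7/308.2 = 1.74789, K_B = 373.2/308.2 = 1.21090, K_C = 114.0/308.2 = 0.36989
Material balance + equilibrium reduce to Σ zᵢ(Kᵢ−1)/(1+ψ(Kᵢ−1)) = 0.
Feasibility: ΣzᵢKᵢ = 1.145, Σzᵢ/Kᵢ = 1.320 — both > 1, two phases present.
Newton–Raphson from ψ = 0.41:
  ψ = 0.410: g = 0.0066, g' = -0.359 → ψ = 0.429
  ψ = 0.429: g = -0.0000, g' = -0.363 → ψ = 0.428
Converged at ψ = 0.428.
Compositions from xᵢ = zᵢ/(1+ψ(Kᵢ−1)), yᵢ = Kᵢxᵢ:
  A: x = 0.279, y = 0.487
  B: x = 0.293, y = 0.354
  C: x = 0.429, y = 0.159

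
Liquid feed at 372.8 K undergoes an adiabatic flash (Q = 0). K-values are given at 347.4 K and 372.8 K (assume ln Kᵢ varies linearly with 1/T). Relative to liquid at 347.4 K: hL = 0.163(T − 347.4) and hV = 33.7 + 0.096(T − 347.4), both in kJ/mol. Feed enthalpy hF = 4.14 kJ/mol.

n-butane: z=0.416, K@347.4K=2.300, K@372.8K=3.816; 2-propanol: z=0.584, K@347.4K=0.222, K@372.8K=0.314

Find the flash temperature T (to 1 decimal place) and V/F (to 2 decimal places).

Adiabatic flash: solve Rachford–Rice at each trial T, then check hF = ψ·hV(T) + (1−ψ)·hL(T).
  T = 347.4 K: K = (2.300, 0.222), RR gives ψ = 0.085, H_out = 2.880 kJ/mol
  T = 372.8 K: K = (3.816, 0.314), RR gives ψ = 0.399, H_out = 16.908 kJ/mol
  T = 360.1 K: K = (2.989, 0.266), RR gives ψ = 0.273, H_out = 11.034 kJ/mol
  T = 353.8 K: K = (2.631, 0.243), RR gives ψ = 0.192, H_out = 7.423 kJ/mol
  T = 350.6 K: K = (2.461, 0.233), RR gives ψ = 0.142, H_out = 5.291 kJ/mol
  T = 349.0 K: K = (2.380, 0.227), RR gives ψ = 0.115, H_out = 4.126 kJ/mol
Linear interpolation between T = 349.0 (H_out = 4.126) and T = 350.6 (H_out = 5.291) on hF = 4.14 gives T ≈ 349.0 K, at which ψ = 0.12.

T = 349.0 K, V/F = 0.12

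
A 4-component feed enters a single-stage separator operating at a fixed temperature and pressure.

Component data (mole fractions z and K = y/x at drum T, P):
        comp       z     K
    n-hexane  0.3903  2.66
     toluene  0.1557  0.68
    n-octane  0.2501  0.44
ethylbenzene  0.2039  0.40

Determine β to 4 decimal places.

Rachford–Rice: g(β) = Σ zᵢ(Kᵢ−1)/(1+β(Kᵢ−1)) = 0.
Feasibility: ΣzᵢKᵢ = 1.3357, Σzᵢ/Kᵢ = 1.4539 — both > 1, two phases present.
Newton–Raphson from β = 0.63:
  β = 0.6300: g = -0.15880, g' = -0.6590 → β = 0.3890
  β = 0.3890: g = -0.00189, g' = -0.6710 → β = 0.3862
Converged at β = 0.3862.

β = 0.3862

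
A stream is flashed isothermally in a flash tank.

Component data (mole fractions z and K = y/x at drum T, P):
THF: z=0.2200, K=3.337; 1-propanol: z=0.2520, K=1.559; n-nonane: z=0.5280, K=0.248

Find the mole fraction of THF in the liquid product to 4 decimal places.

Let ψ = V/F and solve Σ zᵢ(Kᵢ−1)/(1+ψ(Kᵢ−1)) = 0.
g(0) = ΣzᵢKᵢ − 1 = 0.2580 and g(1) = 1 − Σzᵢ/Kᵢ = -1.3566, so a root lies in (0, 1).
Newton–Raphson from ψ = 0.31:
  ψ = 0.3100: g = -0.09955, g' = -0.9690 → ψ = 0.2073
  ψ = 0.2073: g = 0.00224, g' = -1.0276 → ψ = 0.2094
Converged at ψ = 0.2094.
Compositions from xᵢ = zᵢ/(1+ψ(Kᵢ−1)), yᵢ = Kᵢxᵢ:
  THF: x = 0.1477, y = 0.4929
  1-propanol: x = 0.2256, y = 0.3517
  n-nonane: x = 0.6267, y = 0.1554

x_THF = 0.1477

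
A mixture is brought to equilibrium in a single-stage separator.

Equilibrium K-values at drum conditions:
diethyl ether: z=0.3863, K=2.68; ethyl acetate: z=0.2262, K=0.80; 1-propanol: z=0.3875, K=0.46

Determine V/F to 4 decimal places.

V/F = 0.5292

Newton iteration, V/F⁰ = 0.39:
  V/F = 0.3900: g = 0.07795, g' = -0.5899 → V/F = 0.5221
  V/F = 0.5221: g = 0.00380, g' = -0.5398 → V/F = 0.5292
Converged at V/F = 0.5292.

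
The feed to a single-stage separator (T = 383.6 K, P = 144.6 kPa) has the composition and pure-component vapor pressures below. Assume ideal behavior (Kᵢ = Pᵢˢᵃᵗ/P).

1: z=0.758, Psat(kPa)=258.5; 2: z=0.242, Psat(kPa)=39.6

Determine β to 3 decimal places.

β = 0.737

Raoult's law: Kᵢ = Pᵢˢᵃᵗ/P = Pᵢˢᵃᵗ/144.6.
  K_1 = 258.5/144.6 = 1.78769, K_2 = 39.6/144.6 = 0.27386
Binary case is linear: z₁(K₁−1)(1+β(K₂−1)) + z₂(K₂−1)(1+β(K₁−1)) = 0
⇒ β = [z₁(K₁−1)+z₂(K₂−1)] / [−(K₁−1)(K₂−1)] = 0.4213/0.5720 = 0.737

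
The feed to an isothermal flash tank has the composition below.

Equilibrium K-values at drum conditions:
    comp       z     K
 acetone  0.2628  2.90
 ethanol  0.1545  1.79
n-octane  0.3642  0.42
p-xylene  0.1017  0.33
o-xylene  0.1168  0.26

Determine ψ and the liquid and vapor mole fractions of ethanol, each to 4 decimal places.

Let ψ = V/F and solve Σ zᵢ(Kᵢ−1)/(1+ψ(Kᵢ−1)) = 0.
Feasibility: ΣzᵢKᵢ = 1.2556, Σzᵢ/Kᵢ = 1.8015 — both > 1, two phases present.
Newton iteration, ψ⁰ = 0.5:
  ψ = 0.5000: g = -0.19362, g' = -0.8065 → ψ = 0.2599
  ψ = 0.2599: g = -0.00274, g' = -0.8264 → ψ = 0.2566
Converged at ψ = 0.2566.
Compositions from xᵢ = zᵢ/(1+ψ(Kᵢ−1)), yᵢ = Kᵢxᵢ:
  acetone: x = 0.1767, y = 0.5123
  ethanol: x = 0.1285, y = 0.2299
  n-octane: x = 0.4279, y = 0.1797
  p-xylene: x = 0.1228, y = 0.0405
  o-xylene: x = 0.1442, y = 0.0375

ψ = 0.2566, x_ethanol = 0.1285, y_ethanol = 0.2299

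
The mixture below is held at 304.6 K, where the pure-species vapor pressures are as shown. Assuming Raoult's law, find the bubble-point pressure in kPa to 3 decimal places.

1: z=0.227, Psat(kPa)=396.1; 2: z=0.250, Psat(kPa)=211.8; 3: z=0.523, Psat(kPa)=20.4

Pbub = 153.534 kPa

At the bubble point ψ → 0, so ΣzᵢKᵢ = 1 with Kᵢ = Pᵢˢᵃᵗ/P ⇒ P = ΣzᵢPᵢˢᵃᵗ.
P = 0.227·396.1 + 0.250·211.8 + 0.523·20.4 = 153.534 kPa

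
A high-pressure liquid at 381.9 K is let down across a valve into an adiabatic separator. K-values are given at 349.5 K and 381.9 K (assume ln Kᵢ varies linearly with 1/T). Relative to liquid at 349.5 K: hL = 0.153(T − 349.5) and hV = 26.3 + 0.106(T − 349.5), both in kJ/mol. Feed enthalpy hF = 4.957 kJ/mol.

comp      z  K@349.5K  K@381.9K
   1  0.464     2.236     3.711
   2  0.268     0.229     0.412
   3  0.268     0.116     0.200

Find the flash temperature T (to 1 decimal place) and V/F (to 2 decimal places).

T = 352.6 K, V/F = 0.17

Adiabatic flash: solve Rachford–Rice at each trial T, then check hF = ψ·hV(T) + (1−ψ)·hL(T).
  T = 349.5 K: K = (2.236, 0.229, 0.116), RR gives ψ = 0.127, H_out = 3.334 kJ/mol
  T = 381.9 K: K = (3.711, 0.412, 0.200), RR gives ψ = 0.464, H_out = 16.443 kJ/mol
  T = 365.7 K: K = (2.913, 0.311, 0.154), RR gives ψ = 0.322, H_out = 10.713 kJ/mol
  T = 357.6 K: K = (2.560, 0.268, 0.134), RR gives ψ = 0.236, H_out = 7.361 kJ/mol
  T = 353.6 K: K = (2.396, 0.248, 0.125), RR gives ψ = 0.186, H_out = 5.482 kJ/mol
  T = 351.6 K: K = (2.317, 0.239, 0.121), RR gives ψ = 0.158, H_out = 4.467 kJ/mol
Linear interpolation between T = 351.6 (H_out = 4.467) and T = 353.6 (H_out = 5.482) on hF = 4.957 gives T ≈ 352.6 K, at which ψ = 0.17.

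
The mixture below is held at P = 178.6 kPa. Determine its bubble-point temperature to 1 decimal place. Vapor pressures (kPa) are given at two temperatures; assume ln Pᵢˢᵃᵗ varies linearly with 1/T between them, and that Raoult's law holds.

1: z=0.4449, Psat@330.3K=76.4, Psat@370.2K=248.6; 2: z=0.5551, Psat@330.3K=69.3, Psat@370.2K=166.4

Bubble-point temperature: ΣzᵢPᵢˢᵃᵗ(T) = P. Interpolate ln Pᵢˢᵃᵗ = aᵢ + bᵢ/T.
  T = 330.3 K: ΣzᵢPᵢˢᵃᵗ = 72.46 kPa
  T = 370.2 K: ΣzᵢPᵢˢᵃᵗ = 202.97 kPa
  T = 350.2 K: ΣzᵢPᵢˢᵃᵗ = 124.36 kPa
  T = 360.2 K: ΣzᵢPᵢˢᵃᵗ = 159.86 kPa
  T = 365.2 K: ΣzᵢPᵢˢᵃᵗ = 180.40 kPa
  T = 362.7 K: ΣzᵢPᵢˢᵃᵗ = 169.88 kPa
Interpolating between 362.7 K and 365.2 K gives T ≈ 364.8 K.

T = 364.8 K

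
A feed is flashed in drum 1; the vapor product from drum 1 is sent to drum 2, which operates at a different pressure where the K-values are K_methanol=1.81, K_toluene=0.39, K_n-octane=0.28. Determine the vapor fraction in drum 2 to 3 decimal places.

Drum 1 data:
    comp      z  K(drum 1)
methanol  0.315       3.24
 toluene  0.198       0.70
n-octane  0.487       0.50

Drum 1:
Newton–Raphson from ψ₁ = 0.55:
  ψ₁ = 0.550: g = -0.0909, g' = -0.574 → ψ₁ = 0.392
  ψ₁ = 0.392: g = 0.0056, g' = -0.659 → ψ₁ = 0.400
Converged at ψ₁ = 0.400.
Drum-1 compositions:
  methanol: x = 0.166, y = 0.538
  toluene: x = 0.225, y = 0.158
  n-octane: x = 0.609, y = 0.304
Drum-2 feed = drum-1 vapor: z₂ = (0.5380, 0.1575, 0.3045).
Drum 2:
Newton–Raphson from ψ₂ = 0.5:
  ψ₂ = 0.500: g = -0.1706, g' = -0.685 → ψ₂ = 0.251
  ψ₂ = 0.251: g = -0.0189, g' = -0.561 → ψ₂ = 0.217
Converged at ψ₂ = 0.217.
  methanol: x = 0.458, y = 0.828
  toluene: x = 0.182, y = 0.071
  n-octane: x = 0.361, y = 0.101

V/F (drum 2) = 0.217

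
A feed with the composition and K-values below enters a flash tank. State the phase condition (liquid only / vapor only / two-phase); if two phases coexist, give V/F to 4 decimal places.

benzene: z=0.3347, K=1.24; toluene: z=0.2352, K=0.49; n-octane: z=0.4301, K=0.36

liquid only

ΣzᵢKᵢ = 0.6851; Σzᵢ/Kᵢ = 1.9446.
Since ΣzᵢKᵢ < 1 the mixture is below its bubble point — single liquid phase.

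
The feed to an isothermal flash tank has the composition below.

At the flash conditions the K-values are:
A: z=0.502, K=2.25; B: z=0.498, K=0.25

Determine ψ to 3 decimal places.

ψ = 0.271

Material balance + equilibrium reduce to Σ zᵢ(Kᵢ−1)/(1+ψ(Kᵢ−1)) = 0.
Feasibility: ΣzᵢKᵢ = 1.254, Σzᵢ/Kᵢ = 2.215 — both > 1, two phases present.
Binary case is linear: z₁(K₁−1)(1+ψ(K₂−1)) + z₂(K₂−1)(1+ψ(K₁−1)) = 0
⇒ ψ = [z₁(K₁−1)+z₂(K₂−1)] / [−(K₁−1)(K₂−1)] = 0.2540/0.9375 = 0.271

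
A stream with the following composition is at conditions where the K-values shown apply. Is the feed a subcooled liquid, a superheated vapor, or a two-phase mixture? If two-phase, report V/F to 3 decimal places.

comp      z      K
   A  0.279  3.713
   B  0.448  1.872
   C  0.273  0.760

superheated vapor

ΣzᵢKᵢ = 2.082; Σzᵢ/Kᵢ = 0.674.
Since Σzᵢ/Kᵢ < 1 the mixture is above its dew point — single vapor phase.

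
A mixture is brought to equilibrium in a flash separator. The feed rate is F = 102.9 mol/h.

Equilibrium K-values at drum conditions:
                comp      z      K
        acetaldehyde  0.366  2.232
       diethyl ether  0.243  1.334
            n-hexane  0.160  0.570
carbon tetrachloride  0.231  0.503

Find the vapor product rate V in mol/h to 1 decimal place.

V = 81.2 mol/h

Newton–Raphson from β = 0.52:
  β = 0.520: g = 0.1006, g' = -0.379 → β = 0.785
  β = 0.785: g = 0.0013, g' = -0.381 → β = 0.789
Converged at β = 0.789.
Then V = β·F = 0.7887·102.9 = 81.2 mol/h and L = F − V = 21.7 mol/h.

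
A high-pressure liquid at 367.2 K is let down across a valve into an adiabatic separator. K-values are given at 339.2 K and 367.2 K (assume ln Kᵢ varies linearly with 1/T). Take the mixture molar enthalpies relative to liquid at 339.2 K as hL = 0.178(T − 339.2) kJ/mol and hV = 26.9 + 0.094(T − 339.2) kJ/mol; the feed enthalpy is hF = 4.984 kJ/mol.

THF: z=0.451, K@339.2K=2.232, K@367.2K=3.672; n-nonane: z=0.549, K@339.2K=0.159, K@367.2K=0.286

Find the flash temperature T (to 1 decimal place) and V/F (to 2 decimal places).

T = 343.4 K, V/F = 0.16

Adiabatic flash: solve Rachford–Rice at each trial T, then check hF = ψ·hV(T) + (1−ψ)·hL(T).
  T = 339.2 K: K = (2.232, 0.159), RR gives ψ = 0.091, H_out = 2.438 kJ/mol
  T = 367.2 K: K = (3.672, 0.286), RR gives ψ = 0.426, H_out = 15.446 kJ/mol
  T = 353.2 K: K = (2.891, 0.216), RR gives ψ = 0.285, H_out = 9.818 kJ/mol
  T = 346.2 K: K = (2.547, 0.186), RR gives ψ = 0.199, H_out = 6.483 kJ/mol
  T = 342.7 K: K = (2.386, 0.172), RR gives ψ = 0.149, H_out = 4.576 kJ/mol
  T = 344.4 K: K = (2.463, 0.179), RR gives ψ = 0.174, H_out = 5.527 kJ/mol
Linear interpolation between T = 342.7 (H_out = 4.576) and T = 344.4 (H_out = 5.527) on hF = 4.984 gives T ≈ 343.4 K, at which ψ = 0.16.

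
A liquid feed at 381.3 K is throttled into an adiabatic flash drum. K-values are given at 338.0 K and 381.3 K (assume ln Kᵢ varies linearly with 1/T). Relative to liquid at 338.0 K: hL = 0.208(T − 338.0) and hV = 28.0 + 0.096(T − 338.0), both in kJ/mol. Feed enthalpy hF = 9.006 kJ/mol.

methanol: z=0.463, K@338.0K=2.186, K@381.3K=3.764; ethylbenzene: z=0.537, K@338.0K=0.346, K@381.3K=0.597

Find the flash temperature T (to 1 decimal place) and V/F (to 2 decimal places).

Adiabatic flash: solve Rachford–Rice at each trial T, then check hF = ψ·hV(T) + (1−ψ)·hL(T).
  T = 338.0 K: K = (2.186, 0.346), RR gives ψ = 0.255, H_out = 7.145 kJ/mol
  T = 381.3 K: K = (3.764, 0.597), RR gives ψ = 0.955, H_out = 31.106 kJ/mol
  T = 359.6 K: K = (2.914, 0.462), RR gives ψ = 0.580, H_out = 19.319 kJ/mol
  T = 348.8 K: K = (2.535, 0.401), RR gives ψ = 0.424, H_out = 13.599 kJ/mol
  T = 343.4 K: K = (2.357, 0.373), RR gives ψ = 0.343, H_out = 10.515 kJ/mol
  T = 340.7 K: K = (2.270, 0.359), RR gives ψ = 0.300, H_out = 8.874 kJ/mol
  T = 342.0 K: K = (2.312, 0.366), RR gives ψ = 0.321, H_out = 9.674 kJ/mol
Linear interpolation between T = 340.7 (H_out = 8.874) and T = 342.0 (H_out = 9.674) on hF = 9.006 gives T ≈ 340.9 K, at which ψ = 0.30.

T = 340.9 K, V/F = 0.30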